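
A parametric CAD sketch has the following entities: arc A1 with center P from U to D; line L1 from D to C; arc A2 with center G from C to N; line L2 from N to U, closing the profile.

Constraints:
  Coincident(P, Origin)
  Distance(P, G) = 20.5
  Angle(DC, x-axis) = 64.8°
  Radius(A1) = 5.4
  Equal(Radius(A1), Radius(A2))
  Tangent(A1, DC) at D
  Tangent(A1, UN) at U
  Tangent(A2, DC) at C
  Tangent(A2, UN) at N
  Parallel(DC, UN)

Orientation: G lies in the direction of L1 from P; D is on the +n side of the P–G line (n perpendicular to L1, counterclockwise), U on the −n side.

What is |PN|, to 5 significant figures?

21.199

Tangency of A1 to both parallel lines with radius 5.4 puts D and U at P ± 5.4·n: D = (-4.8861, 2.2992), U = (4.8861, -2.2992). Equal radii place C and N the same way about G: C = G + 5.4·n = (3.8424, 20.848), N = G − 5.4·n = (13.615, 16.250). Then |PN| = |N − P| = 21.199.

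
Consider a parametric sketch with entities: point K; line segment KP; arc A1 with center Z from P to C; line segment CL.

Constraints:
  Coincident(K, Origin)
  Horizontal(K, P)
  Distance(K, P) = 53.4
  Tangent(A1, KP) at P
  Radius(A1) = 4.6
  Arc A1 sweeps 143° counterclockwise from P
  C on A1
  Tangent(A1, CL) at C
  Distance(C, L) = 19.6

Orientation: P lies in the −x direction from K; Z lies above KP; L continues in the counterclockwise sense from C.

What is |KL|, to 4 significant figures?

69.26

K is at the origin; KP is horizontal with |KP| = 53.4 and P on the −x side, so P = (-53.40, 0.000). Since A1 is tangent to KP there, ZP ⟂ KP, so Z = P + (0, 4.6) = (-53.40, 4.600). On A1, P sits at bearing -90° from Z; a 143° counterclockwise sweep puts C at bearing 53°, so C = Z + 4.6·(cos 53°, sin 53°) = (-50.63, 8.274). The tangent condition forces ZC to be normal to CL, so CL runs along (−sin 53°, cos 53°); with |CL| = 19.6, L = (-66.28, 20.07). Then |KL| = |L − K| = 69.26.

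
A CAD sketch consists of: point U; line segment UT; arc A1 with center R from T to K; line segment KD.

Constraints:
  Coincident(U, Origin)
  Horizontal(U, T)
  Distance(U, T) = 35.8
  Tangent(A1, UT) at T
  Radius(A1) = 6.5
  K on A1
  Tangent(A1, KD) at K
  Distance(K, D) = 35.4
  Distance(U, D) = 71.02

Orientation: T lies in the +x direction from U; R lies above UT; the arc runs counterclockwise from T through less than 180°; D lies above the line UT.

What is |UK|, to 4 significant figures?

40.26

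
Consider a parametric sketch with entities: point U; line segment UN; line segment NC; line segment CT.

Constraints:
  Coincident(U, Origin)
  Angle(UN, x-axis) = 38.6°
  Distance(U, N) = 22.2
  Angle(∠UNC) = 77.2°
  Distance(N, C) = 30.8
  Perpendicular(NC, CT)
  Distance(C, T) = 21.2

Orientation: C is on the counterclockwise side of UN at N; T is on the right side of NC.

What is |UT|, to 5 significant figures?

50.058

U is at the origin; UN runs at 38.6° with length 22.2, so N = 22.2·(cos 38.6°, sin 38.6°) = (17.350, 13.850). ∠UNC = 77.2°, so NC runs at 38.6° + (180° − 77.2°) = 141.40° from the x-axis; with |NC| = 30.8, C = N + 30.8·(cos 141.40°, sin 141.40°) = (-6.7211, 33.066). NC is perpendicular to CT; with |CT| = 21.2 on the right of NC, T = C + 21.2·(0.62388, 0.78152) = (6.5052, 49.634). Then |UT| = |T − U| = 50.058.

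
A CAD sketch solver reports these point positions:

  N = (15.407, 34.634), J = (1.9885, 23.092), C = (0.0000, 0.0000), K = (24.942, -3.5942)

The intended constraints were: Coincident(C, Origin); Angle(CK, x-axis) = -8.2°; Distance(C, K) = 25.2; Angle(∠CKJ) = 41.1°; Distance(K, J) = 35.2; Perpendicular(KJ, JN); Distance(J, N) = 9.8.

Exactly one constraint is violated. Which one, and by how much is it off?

Distance(J, N) = 9.8 — off by 7.90.

C = (0.00, 0.00) ✓; CK at -8.200° ✓; |CK| = 25.20 ✓; ∠CKJ = 41.10° ✓; |KJ| = 35.20 ✓; ∠(KJ, JN) = 90.00° ✓; |JN| = 17.70 ✗.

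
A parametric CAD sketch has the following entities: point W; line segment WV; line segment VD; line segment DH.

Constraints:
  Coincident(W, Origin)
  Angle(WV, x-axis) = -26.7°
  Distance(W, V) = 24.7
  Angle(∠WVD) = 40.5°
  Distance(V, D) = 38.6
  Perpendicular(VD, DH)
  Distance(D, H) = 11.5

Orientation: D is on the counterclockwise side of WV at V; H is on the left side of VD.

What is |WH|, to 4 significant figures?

20.33

W is at the origin; WV runs at -26.7° with length 24.7, so V = 24.7·(cos -26.7°, sin -26.7°) = (22.07, -11.10). ∠WVD = 40.5°, so VD runs at -26.7° + (180° − 40.5°) = 112.8° from the x-axis; with |VD| = 38.6, D = V + 38.6·(cos 112.8°, sin 112.8°) = (7.108, 24.49). VD is perpendicular to DH; with |DH| = 11.5 on the left of VD, H = D + 11.5·(-0.9219, -0.3875) = (-3.493, 20.03). Then |WH| = |H − W| = 20.33.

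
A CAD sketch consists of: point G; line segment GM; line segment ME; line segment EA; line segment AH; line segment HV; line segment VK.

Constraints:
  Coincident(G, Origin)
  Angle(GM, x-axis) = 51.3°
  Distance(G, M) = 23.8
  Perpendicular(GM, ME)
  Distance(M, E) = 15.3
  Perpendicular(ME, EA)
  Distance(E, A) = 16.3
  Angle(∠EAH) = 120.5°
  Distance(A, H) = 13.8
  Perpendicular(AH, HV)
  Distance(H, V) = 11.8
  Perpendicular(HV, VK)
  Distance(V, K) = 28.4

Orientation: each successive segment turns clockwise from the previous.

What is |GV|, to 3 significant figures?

11.0

G is at the origin; GM runs at 51.3° with length 23.8, so M = (14.9, 18.6). GM is perpendicular to ME, so ME runs at -38.7°; with |ME| = 15.3, E = (26.8, 9.01). ME is perpendicular to EA, so EA runs at -129°; with |EA| = 16.3, A = (16.6, -3.71). ∠EAH = 120.5° gives AH at 172° from the x-axis; with |AH| = 13.8, H = (2.97, -1.74). The perpendicularity gives HV at right angles to AH, so HV runs at 81.8°; with |HV| = 11.8, V = (4.65, 9.93). Then |GV| = |V − G| = 11.0.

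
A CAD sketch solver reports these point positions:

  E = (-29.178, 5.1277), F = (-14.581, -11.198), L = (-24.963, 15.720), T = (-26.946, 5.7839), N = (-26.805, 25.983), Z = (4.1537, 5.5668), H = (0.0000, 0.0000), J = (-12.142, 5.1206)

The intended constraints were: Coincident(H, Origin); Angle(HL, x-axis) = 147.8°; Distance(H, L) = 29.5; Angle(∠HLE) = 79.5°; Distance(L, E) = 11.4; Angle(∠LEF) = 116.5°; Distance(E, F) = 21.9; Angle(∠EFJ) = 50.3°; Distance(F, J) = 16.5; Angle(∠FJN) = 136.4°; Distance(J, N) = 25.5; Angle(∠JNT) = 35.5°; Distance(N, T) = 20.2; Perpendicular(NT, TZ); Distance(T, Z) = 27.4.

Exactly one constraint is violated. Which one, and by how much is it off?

Distance(T, Z) = 27.4 — off by 3.70.

H = (0.00, 0.00) ✓; HL at 147.8° ✓; |HL| = 29.50 ✓; ∠HLE = 79.50° ✓; |LE| = 11.40 ✓; ∠LEF = 116.5° ✓; |EF| = 21.90 ✓; ∠EFJ = 50.30° ✓; |FJ| = 16.50 ✓; ∠FJN = 136.4° ✓; |JN| = 25.50 ✓; ∠JNT = 35.50° ✓; |NT| = 20.20 ✓; ∠(NT, TZ) = 90.00° ✓; |TZ| = 31.10 ✗.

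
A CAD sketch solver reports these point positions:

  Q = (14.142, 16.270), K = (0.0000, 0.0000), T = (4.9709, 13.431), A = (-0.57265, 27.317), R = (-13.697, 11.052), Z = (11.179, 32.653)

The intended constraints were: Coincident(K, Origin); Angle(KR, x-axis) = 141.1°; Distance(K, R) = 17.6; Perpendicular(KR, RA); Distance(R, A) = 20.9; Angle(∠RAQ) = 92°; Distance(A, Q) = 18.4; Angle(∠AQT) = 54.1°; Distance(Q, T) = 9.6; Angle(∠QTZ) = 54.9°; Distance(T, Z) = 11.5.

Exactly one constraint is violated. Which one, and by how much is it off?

Distance(T, Z) = 11.5 — off by 8.70.

K = (0.00, 0.00) ✓; KR at 141.1° ✓; |KR| = 17.60 ✓; ∠(KR, RA) = 90.00° ✓; |RA| = 20.90 ✓; ∠RAQ = 92.00° ✓; |AQ| = 18.40 ✓; ∠AQT = 54.10° ✓; |QT| = 9.600 ✓; ∠QTZ = 54.90° ✓; |TZ| = 20.20 ✗.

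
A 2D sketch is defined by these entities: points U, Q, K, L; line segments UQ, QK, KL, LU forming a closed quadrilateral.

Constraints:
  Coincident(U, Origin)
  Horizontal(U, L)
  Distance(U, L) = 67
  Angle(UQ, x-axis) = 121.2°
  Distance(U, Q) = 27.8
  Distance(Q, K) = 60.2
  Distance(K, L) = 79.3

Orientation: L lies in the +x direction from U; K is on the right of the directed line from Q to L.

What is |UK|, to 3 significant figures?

35.7

U is at the origin; U and L share the same y with |UL| = 67.0 and L in +x, so L = (67.0, 0). UQ runs at 121.2° with |UQ| = 27.8, so Q = (-14.4, 23.8). K is determined by |QK| = 60.2 and |KL| = 79.3 together: it lies at the intersection of circle(Q, 60.2) and circle(L, 79.3). With |QL| = 84.8, the foot of the radical line on QL is 26.7 from Q and the perpendicular offset is √(60.2² − 26.7²) = 54.0. Taking the right-of-QL solution: K = (-3.91, -35.5).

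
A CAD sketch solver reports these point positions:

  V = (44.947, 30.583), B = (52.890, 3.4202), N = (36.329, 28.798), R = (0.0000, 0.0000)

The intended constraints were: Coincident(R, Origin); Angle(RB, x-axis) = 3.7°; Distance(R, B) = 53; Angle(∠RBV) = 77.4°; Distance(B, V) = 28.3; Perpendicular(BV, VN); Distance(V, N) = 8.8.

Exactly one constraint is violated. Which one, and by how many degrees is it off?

Perpendicular(BV, VN) — off by 4.60°.

R = (0.00, 0.00) ✓; RB at 3.700° ✓; |RB| = 53.00 ✓; ∠RBV = 77.40° ✓; |BV| = 28.30 ✓; ∠(BV, VN) = 85.40° ✗; |VN| = 8.801 ✓.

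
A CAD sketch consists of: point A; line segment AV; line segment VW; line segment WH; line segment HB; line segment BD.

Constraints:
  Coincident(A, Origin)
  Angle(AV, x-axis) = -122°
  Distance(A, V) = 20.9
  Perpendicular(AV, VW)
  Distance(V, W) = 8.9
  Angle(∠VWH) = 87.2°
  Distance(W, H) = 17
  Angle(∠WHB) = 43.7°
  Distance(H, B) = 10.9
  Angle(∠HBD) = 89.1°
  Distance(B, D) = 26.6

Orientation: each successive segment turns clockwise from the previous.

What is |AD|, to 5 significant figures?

36.195

A is at the origin; AV runs at -122.0° with length 20.9, so V = (-11.075, -17.724). AV is perpendicular to VW, so VW runs at 148.00°; with |VW| = 8.9, W = (-18.623, -13.008). ∠VWH = 87.2° gives WH at 55.200° from the x-axis; with |WH| = 17.0, H = (-8.9208, 0.95161). ∠WHB = 43.7° gives HB at -81.100° from the x-axis; with |HB| = 10.9, B = (-7.2345, -9.8171). ∠HBD = 89.1° gives BD at -172.00° from the x-axis; with |BD| = 26.6, D = (-33.576, -13.519). Then |AD| = |D − A| = 36.195.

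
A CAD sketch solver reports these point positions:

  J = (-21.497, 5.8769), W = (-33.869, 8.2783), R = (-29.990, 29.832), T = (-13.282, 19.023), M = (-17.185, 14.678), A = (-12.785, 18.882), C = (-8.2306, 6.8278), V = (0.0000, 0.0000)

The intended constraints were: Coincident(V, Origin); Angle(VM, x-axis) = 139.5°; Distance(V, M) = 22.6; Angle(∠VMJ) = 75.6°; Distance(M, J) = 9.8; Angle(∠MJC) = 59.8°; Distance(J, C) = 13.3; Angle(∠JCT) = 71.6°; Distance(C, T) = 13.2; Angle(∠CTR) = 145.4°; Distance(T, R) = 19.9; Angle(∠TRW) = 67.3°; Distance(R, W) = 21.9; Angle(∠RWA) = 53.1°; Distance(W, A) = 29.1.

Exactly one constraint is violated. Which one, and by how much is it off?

Distance(W, A) = 29.1 — off by 5.50.

V = (0.00, 0.00) ✓; VM at 139.5° ✓; |VM| = 22.60 ✓; ∠VMJ = 75.60° ✓; |MJ| = 9.801 ✓; ∠MJC = 59.80° ✓; |JC| = 13.30 ✓; ∠JCT = 71.60° ✓; |CT| = 13.20 ✓; ∠CTR = 145.4° ✓; |TR| = 19.90 ✓; ∠TRW = 67.30° ✓; |RW| = 21.90 ✓; ∠RWA = 53.10° ✓; |WA| = 23.60 ✗.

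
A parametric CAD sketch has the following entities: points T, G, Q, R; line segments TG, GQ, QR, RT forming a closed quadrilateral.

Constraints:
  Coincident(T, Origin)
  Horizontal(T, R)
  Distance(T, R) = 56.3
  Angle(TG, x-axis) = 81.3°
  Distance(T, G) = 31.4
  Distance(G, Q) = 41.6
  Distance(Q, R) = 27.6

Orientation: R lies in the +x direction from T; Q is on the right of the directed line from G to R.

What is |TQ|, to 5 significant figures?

28.992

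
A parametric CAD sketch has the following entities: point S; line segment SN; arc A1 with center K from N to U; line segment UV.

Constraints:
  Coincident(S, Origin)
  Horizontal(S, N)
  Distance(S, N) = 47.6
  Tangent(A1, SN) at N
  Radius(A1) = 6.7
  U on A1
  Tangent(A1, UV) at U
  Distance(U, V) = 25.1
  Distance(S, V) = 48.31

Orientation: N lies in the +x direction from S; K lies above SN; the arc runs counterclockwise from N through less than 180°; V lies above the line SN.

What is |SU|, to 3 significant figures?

54.0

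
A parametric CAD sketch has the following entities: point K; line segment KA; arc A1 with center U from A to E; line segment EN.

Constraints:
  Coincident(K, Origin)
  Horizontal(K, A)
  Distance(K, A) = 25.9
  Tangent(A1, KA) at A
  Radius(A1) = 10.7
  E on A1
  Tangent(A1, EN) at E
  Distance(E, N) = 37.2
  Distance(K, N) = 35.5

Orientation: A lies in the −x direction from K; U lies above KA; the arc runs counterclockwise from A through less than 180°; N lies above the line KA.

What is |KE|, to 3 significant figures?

17.7

Checks: |UE| = 10.70 ✓; ∠(UE, EN) = 90.00° ✓; |EN| = 37.20 ✓; |KN| = 35.50 ✓.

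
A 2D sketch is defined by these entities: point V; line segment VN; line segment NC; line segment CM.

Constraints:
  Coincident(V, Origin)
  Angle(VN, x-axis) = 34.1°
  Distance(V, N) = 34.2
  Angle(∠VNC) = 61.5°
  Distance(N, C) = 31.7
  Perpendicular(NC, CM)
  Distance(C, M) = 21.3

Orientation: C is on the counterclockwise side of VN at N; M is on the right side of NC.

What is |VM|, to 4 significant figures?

53.61

V is at the origin; VN runs at 34.1° with length 34.2, so N = 34.2·(cos 34.1°, sin 34.1°) = (28.32, 19.17). ∠VNC = 61.5°, so NC runs at 34.1° + (180° − 61.5°) = 152.6° from the x-axis; with |NC| = 31.7, C = N + 31.7·(cos 152.6°, sin 152.6°) = (0.1759, 33.76). The perpendicularity gives CM at right angles to NC; with |CM| = 21.3 on the right of NC, M = C + 21.3·(0.4602, 0.8878) = (9.978, 52.67). Then |VM| = |M − V| = 53.61.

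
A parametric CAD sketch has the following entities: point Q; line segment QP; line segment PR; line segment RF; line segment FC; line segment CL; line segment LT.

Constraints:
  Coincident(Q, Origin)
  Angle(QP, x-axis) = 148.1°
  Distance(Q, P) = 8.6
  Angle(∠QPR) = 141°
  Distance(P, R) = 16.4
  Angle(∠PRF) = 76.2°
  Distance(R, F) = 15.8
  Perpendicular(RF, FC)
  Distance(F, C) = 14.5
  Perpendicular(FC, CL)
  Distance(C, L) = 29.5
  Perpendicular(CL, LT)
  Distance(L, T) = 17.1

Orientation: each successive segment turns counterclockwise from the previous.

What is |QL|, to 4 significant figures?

25.34

RF is perpendicular to FC, so FC runs at 20.90°; with |FC| = 14.5, C = (-4.393, -7.070). FC ⟂ CL, so CL runs at 110.9°; with |CL| = 29.5, L = (-14.92, 20.49). Then |QL| = |L − Q| = 25.34.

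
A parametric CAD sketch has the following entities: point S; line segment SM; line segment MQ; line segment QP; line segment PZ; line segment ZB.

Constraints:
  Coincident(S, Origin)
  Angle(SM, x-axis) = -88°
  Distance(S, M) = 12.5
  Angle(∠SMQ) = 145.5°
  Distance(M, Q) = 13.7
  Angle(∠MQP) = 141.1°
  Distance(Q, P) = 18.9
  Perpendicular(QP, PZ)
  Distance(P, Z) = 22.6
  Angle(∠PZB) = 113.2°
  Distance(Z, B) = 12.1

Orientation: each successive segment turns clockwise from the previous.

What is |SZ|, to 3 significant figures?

33.2

S is at the origin; SM runs at -88.0° with length 12.5, so M = (0.436, -12.5). ∠SMQ = 145.5° gives MQ at -122° from the x-axis; with |MQ| = 13.7, Q = (-6.92, -24.0). ∠MQP = 141.1° gives QP at -161° from the x-axis; with |QP| = 18.9, P = (-24.8, -30.1). The perpendicularity gives PZ at right angles to QP, so PZ runs at 109°; with |PZ| = 22.6, Z = (-32.0, -8.66). Then |SZ| = |Z − S| = 33.2.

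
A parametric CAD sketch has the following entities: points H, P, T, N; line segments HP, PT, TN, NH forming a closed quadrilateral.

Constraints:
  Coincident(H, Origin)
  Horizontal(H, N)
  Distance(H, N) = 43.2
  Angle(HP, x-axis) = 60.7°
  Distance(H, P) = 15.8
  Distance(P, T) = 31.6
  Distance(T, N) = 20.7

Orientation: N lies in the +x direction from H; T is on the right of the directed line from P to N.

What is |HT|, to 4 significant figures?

28.78

H is at the origin; HN is horizontal with |HN| = 43.2 and N in +x, so N = (43.2, 0). HP runs at 60.7° with |HP| = 15.8, so P = (7.732, 13.78). T is determined by |PT| = 31.6 and |TN| = 20.7 together: it lies at the intersection of circle(P, 31.6) and circle(N, 20.7). With |PN| = 38.05, the foot of the radical line on PN is 26.52 from P and the perpendicular offset is √(31.6² − 26.52²) = 17.19. Taking the right-of-PN solution: T = (26.22, -11.85).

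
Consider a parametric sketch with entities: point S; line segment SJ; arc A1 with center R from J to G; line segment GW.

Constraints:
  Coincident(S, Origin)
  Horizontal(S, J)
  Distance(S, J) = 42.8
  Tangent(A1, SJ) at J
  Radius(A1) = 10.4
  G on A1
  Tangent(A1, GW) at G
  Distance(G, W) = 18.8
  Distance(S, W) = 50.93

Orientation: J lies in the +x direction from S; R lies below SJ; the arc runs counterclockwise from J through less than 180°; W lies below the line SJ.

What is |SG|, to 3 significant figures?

36.0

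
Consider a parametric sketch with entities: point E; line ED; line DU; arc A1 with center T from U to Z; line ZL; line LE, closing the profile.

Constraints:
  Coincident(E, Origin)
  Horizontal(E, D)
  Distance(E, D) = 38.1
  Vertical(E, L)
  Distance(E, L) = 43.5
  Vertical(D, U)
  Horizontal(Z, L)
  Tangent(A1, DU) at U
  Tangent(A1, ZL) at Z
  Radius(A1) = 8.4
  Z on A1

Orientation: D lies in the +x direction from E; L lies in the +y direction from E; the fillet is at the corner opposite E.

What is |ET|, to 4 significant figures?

45.98

E is at the origin; ED is horizontal with |ED| = 38.1 and D on the +x side, so D = (38.10, 0.000). EL is vertical with |EL| = 43.5 and L on the +y side, so L = (0.000, 43.50). The virtual corner opposite E is at (38.10, 43.50). Since A1 is tangent to DU there, TU ⟂ DU and tangency of A1 to ZL means the radius TZ is perpendicular to ZL, with radius 8.4, so the center T sits 8.4 in from both sides at T = (29.70, 35.10). Then |ET| = |T − E| = 45.98.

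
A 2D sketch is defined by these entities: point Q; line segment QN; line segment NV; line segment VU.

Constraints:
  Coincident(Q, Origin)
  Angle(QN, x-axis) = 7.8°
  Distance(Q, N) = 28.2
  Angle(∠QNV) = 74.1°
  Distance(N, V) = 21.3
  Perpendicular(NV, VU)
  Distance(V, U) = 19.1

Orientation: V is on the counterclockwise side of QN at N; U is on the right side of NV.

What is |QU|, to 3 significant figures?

48.2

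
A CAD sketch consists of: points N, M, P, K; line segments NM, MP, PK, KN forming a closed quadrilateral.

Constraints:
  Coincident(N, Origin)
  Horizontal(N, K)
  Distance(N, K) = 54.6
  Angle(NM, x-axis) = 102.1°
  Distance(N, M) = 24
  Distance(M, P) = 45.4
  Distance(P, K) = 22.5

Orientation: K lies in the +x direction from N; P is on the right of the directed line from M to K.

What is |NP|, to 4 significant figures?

32.33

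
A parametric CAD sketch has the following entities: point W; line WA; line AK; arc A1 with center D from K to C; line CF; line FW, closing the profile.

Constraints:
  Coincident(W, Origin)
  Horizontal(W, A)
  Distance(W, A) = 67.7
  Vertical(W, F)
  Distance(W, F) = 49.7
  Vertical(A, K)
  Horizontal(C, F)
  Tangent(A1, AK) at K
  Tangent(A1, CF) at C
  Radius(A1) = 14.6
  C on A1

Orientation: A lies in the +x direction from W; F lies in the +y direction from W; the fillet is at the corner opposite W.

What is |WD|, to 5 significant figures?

63.652

WF is vertical with |WF| = 49.7 and F on the +y side, so F = (0.0000, 49.700). The virtual corner opposite W is at (67.700, 49.700). Since A1 is tangent to AK there, DK ⟂ AK and A1 meets CF tangentially, so DC is at right angles to CF, with radius 14.6, so the center D sits 14.6 in from both sides at D = (53.100, 35.100). Then |WD| = |D − W| = 63.652.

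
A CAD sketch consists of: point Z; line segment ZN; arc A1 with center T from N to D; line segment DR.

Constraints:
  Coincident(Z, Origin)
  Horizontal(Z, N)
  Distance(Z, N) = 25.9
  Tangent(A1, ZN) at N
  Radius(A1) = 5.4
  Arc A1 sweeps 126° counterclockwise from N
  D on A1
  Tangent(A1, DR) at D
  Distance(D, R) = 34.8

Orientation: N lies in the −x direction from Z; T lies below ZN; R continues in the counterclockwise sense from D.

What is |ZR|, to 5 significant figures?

38.016

On A1, N sits at bearing 90° from T; a 126° counterclockwise sweep puts D at bearing 216°, so D = T + 5.4·(cos 216°, sin 216°) = (-30.269, -8.5740). Tangency of A1 to DR means the radius TD is perpendicular to DR, so DR runs along (−sin 216°, cos 216°); with |DR| = 34.8, R = (-9.8138, -36.728). Then |ZR| = |R − Z| = 38.016.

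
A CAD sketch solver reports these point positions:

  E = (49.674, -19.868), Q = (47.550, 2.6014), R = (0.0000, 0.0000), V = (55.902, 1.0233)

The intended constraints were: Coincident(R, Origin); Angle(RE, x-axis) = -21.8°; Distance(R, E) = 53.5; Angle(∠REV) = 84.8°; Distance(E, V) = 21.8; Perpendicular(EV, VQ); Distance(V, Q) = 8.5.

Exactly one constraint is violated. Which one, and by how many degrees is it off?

Perpendicular(EV, VQ) — off by 5.90°.

R = (0.00, 0.00) ✓; RE at -21.80° ✓; |RE| = 53.50 ✓; ∠REV = 84.80° ✓; |EV| = 21.80 ✓; ∠(EV, VQ) = 95.90° ✗; |VQ| = 8.500 ✓.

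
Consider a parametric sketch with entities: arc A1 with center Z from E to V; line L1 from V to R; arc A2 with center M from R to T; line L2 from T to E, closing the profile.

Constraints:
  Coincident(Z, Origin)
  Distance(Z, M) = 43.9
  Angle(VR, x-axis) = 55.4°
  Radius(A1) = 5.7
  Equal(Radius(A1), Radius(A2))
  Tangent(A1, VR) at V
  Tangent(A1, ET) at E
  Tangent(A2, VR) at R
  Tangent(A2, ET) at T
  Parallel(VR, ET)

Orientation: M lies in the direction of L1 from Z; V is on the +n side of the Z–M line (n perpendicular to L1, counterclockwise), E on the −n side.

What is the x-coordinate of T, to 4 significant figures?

29.62

Tangency of A1 to both parallel lines with radius 5.7 puts V and E at Z ± 5.7·n: V = (-4.692, 3.237), E = (4.692, -3.237). Equal radii place R and T the same way about M: R = M + 5.7·n = (20.24, 39.37), T = M − 5.7·n = (29.62, 32.90). So T.x = 29.62.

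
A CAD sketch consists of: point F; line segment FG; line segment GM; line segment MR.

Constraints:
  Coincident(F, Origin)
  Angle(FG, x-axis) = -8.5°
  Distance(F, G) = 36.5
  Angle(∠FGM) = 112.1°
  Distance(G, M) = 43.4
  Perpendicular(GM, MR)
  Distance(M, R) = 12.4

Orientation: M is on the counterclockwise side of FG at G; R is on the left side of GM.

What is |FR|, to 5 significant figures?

61.015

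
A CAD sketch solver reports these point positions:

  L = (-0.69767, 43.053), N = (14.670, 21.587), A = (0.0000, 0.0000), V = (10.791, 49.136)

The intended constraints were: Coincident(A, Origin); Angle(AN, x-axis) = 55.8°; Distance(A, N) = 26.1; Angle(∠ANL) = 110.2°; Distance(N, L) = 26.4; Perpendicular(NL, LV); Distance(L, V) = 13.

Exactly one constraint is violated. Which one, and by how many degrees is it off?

Perpendicular(NL, LV) — off by 7.70°.

A = (0.00, 0.00) ✓; AN at 55.80° ✓; |AN| = 26.10 ✓; ∠ANL = 110.2° ✓; |NL| = 26.40 ✓; ∠(NL, LV) = 97.70° ✗; |LV| = 13.00 ✓.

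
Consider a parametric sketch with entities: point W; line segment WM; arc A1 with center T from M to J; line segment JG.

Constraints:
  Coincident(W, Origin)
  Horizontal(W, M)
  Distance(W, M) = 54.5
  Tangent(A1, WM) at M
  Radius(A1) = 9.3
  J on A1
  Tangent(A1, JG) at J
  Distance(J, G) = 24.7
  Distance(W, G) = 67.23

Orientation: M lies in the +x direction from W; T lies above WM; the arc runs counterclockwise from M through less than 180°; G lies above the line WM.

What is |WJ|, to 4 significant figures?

64.55

W is at the origin; W and M share the same y with |WM| = 54.5 and M on the +x side, so M = (54.50, 0.000). A1 meets WM tangentially, so TM is at right angles to WM, so T = M + (0, 9.3) = (54.50, 9.300). Since TJ ⟂ JG (tangency), |TG| = √(9.3² + 24.7²) = 26.39 regardless of where J sits on A1. So G lies on both circle(W, 67.23) and circle(T, 26.39); the above-WM intersection is G = (57.05, 35.57). J is the foot of the tangent from G: J = (63.48, 11.72).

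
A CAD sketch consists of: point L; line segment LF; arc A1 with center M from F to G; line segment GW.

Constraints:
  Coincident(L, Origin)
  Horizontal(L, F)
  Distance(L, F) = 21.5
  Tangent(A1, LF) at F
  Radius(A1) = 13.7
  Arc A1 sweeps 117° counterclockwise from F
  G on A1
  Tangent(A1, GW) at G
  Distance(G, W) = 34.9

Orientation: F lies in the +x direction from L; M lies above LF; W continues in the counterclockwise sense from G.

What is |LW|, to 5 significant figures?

54.053

L is at the origin; LF is horizontal with |LF| = 21.5 and F on the +x side, so F = (21.500, 0.0000). Tangency of A1 to LF means the radius MF is perpendicular to LF, so M = F + (0, 13.7) = (21.500, 13.700). On A1, F sits at bearing -90° from M; a 117° counterclockwise sweep puts G at bearing 27°, so G = M + 13.7·(cos 27°, sin 27°) = (33.707, 19.920). The tangent condition forces MG to be normal to GW, so GW runs along (−sin 27°, cos 27°); with |GW| = 34.9, W = (17.863, 51.016). Then |LW| = |W − L| = 54.053.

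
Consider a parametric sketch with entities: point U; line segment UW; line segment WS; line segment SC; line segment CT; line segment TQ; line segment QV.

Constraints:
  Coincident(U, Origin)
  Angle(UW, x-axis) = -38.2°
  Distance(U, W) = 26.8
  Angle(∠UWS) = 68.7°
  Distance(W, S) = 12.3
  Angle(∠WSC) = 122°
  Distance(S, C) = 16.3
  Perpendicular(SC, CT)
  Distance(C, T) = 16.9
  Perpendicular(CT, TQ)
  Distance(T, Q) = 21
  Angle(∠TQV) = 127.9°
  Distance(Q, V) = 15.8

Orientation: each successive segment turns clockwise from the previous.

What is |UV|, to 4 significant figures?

35.94

U is at the origin; UW runs at -38.2° with length 26.8, so W = (21.06, -16.57). ∠UWS = 68.7° gives WS at -149.5° from the x-axis; with |WS| = 12.3, S = (10.46, -22.82). ∠WSC = 122.0° gives SC at 152.5° from the x-axis; with |SC| = 16.3, C = (-3.995, -15.29). The perpendicularity gives CT at right angles to SC, so CT runs at 62.50°; with |CT| = 16.9, T = (3.808, -0.2991). CT is perpendicular to TQ, so TQ runs at -27.50°; with |TQ| = 21.0, Q = (22.44, -9.996). ∠TQV = 127.9° gives QV at -79.60° from the x-axis; with |QV| = 15.8, V = (25.29, -25.54). Then |UV| = |V − U| = 35.94.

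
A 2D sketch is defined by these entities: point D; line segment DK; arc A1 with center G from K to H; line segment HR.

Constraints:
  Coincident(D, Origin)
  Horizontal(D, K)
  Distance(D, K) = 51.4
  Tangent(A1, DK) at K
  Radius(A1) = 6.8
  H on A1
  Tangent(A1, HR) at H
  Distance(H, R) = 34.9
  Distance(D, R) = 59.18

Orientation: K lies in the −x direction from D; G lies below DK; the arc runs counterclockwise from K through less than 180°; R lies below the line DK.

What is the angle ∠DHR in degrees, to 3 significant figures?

74.0°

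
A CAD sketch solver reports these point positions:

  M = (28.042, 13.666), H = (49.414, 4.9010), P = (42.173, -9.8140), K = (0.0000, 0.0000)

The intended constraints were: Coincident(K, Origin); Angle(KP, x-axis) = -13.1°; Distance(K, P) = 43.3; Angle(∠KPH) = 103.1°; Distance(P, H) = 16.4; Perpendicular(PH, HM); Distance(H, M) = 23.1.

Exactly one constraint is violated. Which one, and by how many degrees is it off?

Perpendicular(PH, HM) — off by 3.90°.

K = (0.00, 0.00) ✓; KP at -13.10° ✓; |KP| = 43.30 ✓; ∠KPH = 103.1° ✓; |PH| = 16.40 ✓; ∠(PH, HM) = 93.90° ✗; |HM| = 23.10 ✓.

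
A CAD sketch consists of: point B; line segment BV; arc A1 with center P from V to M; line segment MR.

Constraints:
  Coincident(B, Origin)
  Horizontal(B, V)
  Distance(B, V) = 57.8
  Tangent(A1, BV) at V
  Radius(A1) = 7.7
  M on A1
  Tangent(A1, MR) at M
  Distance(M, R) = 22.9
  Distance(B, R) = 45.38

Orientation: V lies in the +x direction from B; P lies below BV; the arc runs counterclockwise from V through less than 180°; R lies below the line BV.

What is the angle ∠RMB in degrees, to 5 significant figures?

61.943°

Checks: |PV| = 7.700 ✓; |PM| = 7.700 ✓; ∠(PM, MR) = 90.00° ✓; |MR| = 22.90 ✓; |BR| = 45.38 ✓.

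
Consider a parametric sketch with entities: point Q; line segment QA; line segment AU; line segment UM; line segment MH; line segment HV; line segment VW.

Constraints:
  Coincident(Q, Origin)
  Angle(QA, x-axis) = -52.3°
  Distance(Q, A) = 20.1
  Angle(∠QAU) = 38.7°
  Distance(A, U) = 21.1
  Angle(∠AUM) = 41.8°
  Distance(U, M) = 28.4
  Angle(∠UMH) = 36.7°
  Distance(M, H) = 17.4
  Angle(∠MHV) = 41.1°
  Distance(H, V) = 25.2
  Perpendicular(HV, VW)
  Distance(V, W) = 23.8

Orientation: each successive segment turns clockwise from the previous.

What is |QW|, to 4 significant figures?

30.82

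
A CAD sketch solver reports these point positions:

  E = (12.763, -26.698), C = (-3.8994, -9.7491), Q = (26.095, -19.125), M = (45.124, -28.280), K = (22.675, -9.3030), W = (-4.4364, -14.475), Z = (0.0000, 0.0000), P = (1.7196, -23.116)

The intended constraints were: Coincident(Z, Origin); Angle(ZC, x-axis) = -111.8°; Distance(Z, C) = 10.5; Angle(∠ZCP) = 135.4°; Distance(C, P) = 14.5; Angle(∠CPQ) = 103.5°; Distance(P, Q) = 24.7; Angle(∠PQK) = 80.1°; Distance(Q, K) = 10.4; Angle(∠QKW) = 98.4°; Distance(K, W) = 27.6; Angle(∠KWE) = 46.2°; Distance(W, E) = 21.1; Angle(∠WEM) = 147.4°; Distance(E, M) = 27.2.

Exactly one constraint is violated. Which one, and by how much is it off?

Distance(E, M) = 27.2 — off by 5.20.

Z = (0.00, 0.00) ✓; ZC at -111.8° ✓; |ZC| = 10.50 ✓; ∠ZCP = 135.4° ✓; |CP| = 14.50 ✓; ∠CPQ = 103.5° ✓; |PQ| = 24.70 ✓; ∠PQK = 80.10° ✓; |QK| = 10.40 ✓; ∠QKW = 98.40° ✓; |KW| = 27.60 ✓; ∠KWE = 46.20° ✓; |WE| = 21.10 ✓; ∠WEM = 147.4° ✓; |EM| = 32.40 ✗.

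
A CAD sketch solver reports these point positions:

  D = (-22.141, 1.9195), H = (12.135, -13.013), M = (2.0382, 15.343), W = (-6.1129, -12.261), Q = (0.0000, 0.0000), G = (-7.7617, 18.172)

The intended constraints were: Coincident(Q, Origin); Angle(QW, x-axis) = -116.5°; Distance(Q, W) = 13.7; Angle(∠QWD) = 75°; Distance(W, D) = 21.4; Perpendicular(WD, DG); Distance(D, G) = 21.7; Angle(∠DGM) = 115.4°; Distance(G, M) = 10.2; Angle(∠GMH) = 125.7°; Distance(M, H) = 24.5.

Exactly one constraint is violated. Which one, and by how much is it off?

Distance(M, H) = 24.5 — off by 5.60.

Q = (0.00, 0.00) ✓; QW at -116.5° ✓; |QW| = 13.70 ✓; ∠QWD = 75.00° ✓; |WD| = 21.40 ✓; ∠(WD, DG) = 90.00° ✓; |DG| = 21.70 ✓; ∠DGM = 115.4° ✓; |GM| = 10.20 ✓; ∠GMH = 125.7° ✓; |MH| = 30.10 ✗.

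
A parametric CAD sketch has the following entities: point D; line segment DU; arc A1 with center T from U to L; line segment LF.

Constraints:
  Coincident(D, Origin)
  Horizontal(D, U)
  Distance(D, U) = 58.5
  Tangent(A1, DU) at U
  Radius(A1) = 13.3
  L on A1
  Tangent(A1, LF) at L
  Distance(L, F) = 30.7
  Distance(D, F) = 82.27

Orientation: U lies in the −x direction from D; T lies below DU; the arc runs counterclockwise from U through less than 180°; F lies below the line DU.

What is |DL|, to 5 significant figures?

73.205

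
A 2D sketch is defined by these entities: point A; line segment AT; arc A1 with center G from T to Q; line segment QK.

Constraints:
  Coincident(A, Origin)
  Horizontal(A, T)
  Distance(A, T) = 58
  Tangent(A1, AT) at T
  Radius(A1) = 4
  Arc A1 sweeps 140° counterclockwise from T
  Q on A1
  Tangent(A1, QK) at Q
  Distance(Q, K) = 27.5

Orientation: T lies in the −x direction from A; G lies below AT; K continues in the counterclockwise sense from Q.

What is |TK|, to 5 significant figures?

30.890

A is at the origin; A and T share the same y with |AT| = 58.0 and T on the −x side, so T = (-58.000, 0.0000). The tangent condition forces GT to be normal to AT, so G = T + (0, -4) = (-58.000, -4.0000). On A1, T sits at bearing 90° from G; a 140° counterclockwise sweep puts Q at bearing 230°, so Q = G + 4.0·(cos 230°, sin 230°) = (-60.571, -7.0642). Tangency of A1 to QK means the radius GQ is perpendicular to QK, so QK runs along (−sin 230°, cos 230°); with |QK| = 27.5, K = (-39.505, -24.741). Then |TK| = |K − T| = 30.890.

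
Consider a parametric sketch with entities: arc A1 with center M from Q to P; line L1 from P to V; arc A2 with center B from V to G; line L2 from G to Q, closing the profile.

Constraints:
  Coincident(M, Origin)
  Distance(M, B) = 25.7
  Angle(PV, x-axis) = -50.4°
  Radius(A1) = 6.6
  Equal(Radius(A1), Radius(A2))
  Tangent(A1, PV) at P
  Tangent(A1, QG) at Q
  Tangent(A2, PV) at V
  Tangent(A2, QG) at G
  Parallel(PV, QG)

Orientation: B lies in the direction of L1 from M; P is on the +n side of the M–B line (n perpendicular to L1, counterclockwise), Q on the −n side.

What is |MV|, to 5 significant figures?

26.534

The slot axis is L1's direction at -50.4°, so u = (cos -50.4°, sin -50.4°) = (0.63742, -0.77051) and n = (−sin -50.4°, cos -50.4°) = (0.77051, 0.63742). M is at the origin and B lies 25.7 along u from M, so B = 25.7·u = (16.382, -19.802). Tangency of A1 to both parallel lines with radius 6.6 puts P and Q at M ± 6.6·n: P = (5.0854, 4.2070), Q = (-5.0854, -4.2070). Equal radii place V and G the same way about B: V = B + 6.6·n = (21.467, -15.595), G = B − 6.6·n = (11.296, -24.009). Then |MV| = |V − M| = 26.534.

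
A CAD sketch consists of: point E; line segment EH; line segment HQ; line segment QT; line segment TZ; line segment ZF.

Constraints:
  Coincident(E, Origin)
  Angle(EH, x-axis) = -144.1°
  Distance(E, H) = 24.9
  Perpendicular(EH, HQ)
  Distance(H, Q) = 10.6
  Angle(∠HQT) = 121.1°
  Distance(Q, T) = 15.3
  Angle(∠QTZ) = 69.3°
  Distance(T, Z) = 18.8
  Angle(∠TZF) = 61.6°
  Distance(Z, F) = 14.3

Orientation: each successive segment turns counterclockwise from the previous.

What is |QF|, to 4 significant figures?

6.815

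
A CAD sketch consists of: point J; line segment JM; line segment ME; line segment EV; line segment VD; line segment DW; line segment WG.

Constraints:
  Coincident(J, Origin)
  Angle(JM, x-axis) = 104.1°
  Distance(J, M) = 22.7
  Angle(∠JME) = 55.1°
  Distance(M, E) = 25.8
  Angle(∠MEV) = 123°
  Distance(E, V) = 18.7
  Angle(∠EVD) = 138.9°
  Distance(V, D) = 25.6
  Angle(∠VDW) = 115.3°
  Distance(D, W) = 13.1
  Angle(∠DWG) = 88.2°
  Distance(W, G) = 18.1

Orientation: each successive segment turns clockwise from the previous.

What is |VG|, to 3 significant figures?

24.0

∠VDW = 115.3° gives DW at 176° from the x-axis; with |DW| = 13.1, W = (-2.91, -27.0). ∠DWG = 88.2° gives WG at 84.6° from the x-axis; with |WG| = 18.1, G = (-1.20, -8.99). Then |VG| = |G − V| = 24.0.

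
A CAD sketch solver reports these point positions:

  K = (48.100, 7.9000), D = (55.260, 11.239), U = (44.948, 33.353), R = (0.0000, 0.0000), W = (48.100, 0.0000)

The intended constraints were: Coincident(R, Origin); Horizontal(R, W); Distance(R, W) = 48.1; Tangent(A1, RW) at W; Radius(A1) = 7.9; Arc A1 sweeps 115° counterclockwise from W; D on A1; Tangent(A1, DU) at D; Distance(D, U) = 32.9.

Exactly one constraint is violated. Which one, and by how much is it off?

Distance(D, U) = 32.9 — off by 8.50.

R = (0.00, 0.00) ✓; R.y = 0.00, W.y = 0.00 ✓; |RW| = 48.10 ✓; ∠(KW, WR) = 90.00° ✓; |KW| = 7.900 ✓; bearing(K→D) − bearing(K→W) = 115.0° ✓; |KD| = 7.900 ✓; ∠(KD, DU) = 90.00° ✓; |DU| = 24.40 ✗.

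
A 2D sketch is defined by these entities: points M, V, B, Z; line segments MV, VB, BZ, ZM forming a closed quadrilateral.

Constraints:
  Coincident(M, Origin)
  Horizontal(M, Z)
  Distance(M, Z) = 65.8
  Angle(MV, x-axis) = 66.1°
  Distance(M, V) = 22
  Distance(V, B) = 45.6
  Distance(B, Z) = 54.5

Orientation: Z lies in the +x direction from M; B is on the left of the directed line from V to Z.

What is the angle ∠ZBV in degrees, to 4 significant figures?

73.53°

M is at the origin; M and Z share the same y with |MZ| = 65.8 and Z in +x, so Z = (65.8, 0). MV runs at 66.1° with |MV| = 22.0, so V = (8.913, 20.11). B is determined by |VB| = 45.6 and |BZ| = 54.5 together: it lies at the intersection of circle(V, 45.6) and circle(Z, 54.5). With |VZ| = 60.34, the foot of the radical line on VZ is 22.79 from V and the perpendicular offset is √(45.6² − 22.79²) = 39.50. Taking the left-of-VZ solution: B = (43.56, 49.76).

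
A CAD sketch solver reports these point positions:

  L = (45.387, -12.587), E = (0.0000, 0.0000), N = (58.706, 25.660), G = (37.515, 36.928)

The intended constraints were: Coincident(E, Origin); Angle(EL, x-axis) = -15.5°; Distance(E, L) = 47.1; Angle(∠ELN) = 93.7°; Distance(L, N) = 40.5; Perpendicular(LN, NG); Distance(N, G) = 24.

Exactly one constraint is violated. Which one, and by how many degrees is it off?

Perpendicular(LN, NG) — off by 8.80°.

E = (0.00, 0.00) ✓; EL at -15.50° ✓; |EL| = 47.10 ✓; ∠ELN = 93.70° ✓; |LN| = 40.50 ✓; ∠(LN, NG) = 81.20° ✗; |NG| = 24.00 ✓.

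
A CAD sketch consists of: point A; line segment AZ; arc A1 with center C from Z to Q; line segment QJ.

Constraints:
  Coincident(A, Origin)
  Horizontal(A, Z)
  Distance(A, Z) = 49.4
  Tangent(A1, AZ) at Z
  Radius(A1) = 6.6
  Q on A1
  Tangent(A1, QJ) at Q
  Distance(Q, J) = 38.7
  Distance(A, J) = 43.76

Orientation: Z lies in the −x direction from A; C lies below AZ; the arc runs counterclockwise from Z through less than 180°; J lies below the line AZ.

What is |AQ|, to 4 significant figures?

54.90

Checks: |CQ| = 6.600 ✓; ∠(CQ, QJ) = 90.00° ✓; |QJ| = 38.70 ✓; |AJ| = 43.76 ✓.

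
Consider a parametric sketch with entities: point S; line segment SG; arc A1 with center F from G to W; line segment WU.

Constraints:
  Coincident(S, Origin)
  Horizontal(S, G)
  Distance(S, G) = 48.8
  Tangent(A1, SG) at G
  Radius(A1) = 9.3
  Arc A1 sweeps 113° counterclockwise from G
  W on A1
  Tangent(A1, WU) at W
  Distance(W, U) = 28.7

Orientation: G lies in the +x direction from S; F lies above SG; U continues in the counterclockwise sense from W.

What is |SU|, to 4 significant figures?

60.65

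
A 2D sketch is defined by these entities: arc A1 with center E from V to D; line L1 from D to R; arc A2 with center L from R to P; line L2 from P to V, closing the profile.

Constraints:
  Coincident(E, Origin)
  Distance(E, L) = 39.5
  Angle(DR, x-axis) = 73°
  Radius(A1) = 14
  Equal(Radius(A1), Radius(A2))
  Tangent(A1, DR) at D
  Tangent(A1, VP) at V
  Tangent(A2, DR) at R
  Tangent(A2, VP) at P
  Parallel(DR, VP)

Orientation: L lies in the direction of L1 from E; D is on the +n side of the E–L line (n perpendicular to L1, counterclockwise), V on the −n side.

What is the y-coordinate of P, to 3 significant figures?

33.7

Tangency of A1 to both parallel lines with radius 14.0 puts D and V at E ± 14.0·n: D = (-13.4, 4.09), V = (13.4, -4.09). Equal radii place R and P the same way about L: R = L + 14.0·n = (-1.84, 41.9), P = L − 14.0·n = (24.9, 33.7). So P.y = 33.7.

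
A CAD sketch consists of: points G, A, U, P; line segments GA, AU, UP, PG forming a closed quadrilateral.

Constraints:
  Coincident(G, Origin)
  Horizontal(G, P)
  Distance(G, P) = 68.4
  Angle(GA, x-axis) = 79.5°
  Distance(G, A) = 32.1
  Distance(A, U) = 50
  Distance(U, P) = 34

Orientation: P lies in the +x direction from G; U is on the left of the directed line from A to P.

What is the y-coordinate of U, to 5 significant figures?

31.599

G is at the origin; GP is horizontal with |GP| = 68.4 and P in +x, so P = (68.4, 0). GA runs at 79.5° with |GA| = 32.1, so A = (5.8498, 31.562). U is determined by |AU| = 50.0 and |UP| = 34.0 together: it lies at the intersection of circle(A, 50.0) and circle(P, 34.0). With |AP| = 70.062, the foot of the radical line on AP is 44.623 from A and the perpendicular offset is √(50.0² − 44.623²) = 22.557. Taking the left-of-AP solution: U = (55.850, 31.599).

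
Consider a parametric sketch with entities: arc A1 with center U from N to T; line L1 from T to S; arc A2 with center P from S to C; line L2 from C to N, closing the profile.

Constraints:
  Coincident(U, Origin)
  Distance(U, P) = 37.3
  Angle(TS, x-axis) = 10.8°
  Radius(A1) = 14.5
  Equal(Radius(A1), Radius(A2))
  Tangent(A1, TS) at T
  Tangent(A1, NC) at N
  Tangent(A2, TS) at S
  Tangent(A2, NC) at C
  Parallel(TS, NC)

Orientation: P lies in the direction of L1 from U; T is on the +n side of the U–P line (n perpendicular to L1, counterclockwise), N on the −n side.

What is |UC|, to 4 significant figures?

40.02

Tangency of A1 to both parallel lines with radius 14.5 puts T and N at U ± 14.5·n: T = (-2.717, 14.24), N = (2.717, -14.24). Equal radii place S and C the same way about P: S = P + 14.5·n = (33.92, 21.23), C = P − 14.5·n = (39.36, -7.254). Then |UC| = |C − U| = 40.02.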